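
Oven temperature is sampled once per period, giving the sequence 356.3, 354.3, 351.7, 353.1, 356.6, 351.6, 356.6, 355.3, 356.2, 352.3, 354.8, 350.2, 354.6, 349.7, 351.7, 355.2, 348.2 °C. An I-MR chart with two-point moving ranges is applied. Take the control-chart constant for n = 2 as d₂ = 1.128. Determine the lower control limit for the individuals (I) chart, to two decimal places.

X̄ = (356.3 + 354.3 + 351.7 + 353.1 + 356.6 + 351.6 + 356.6 + 355.3 + 356.2 + 352.3 + 354.8 + 350.2 + 354.6 + 349.7 + 351.7 + 355.2 + 348.2) / 17 = 353.4353
Moving ranges: 2.0, 2.6, 1.4, 3.5, 5.0, 5.0, 1.3, 0.9, 3.9, 2.5, 4.6, 4.4, 4.9, 2.0, 3.5, 7.0; M̄R̄ = 54.5000 / 16 = 3.4062
LCL = X̄ − 3·M̄R̄/d₂ = 353.4353 − 3 × 3.4062 / 1.128 = 344.3761

344.38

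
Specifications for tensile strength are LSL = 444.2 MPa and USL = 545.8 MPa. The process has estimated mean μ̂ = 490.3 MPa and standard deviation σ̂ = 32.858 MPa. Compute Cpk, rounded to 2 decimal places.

Cpu = (USL − μ̂) / (3σ̂) = (545.8 − 490.3) / (3 × 32.858) = 0.5630; Cpl = (μ̂ − LSL) / (3σ̂) = (490.3 − 444.2) / (3 × 32.858) = 0.4677; Cpk = min(Cpu, Cpl) = 0.4677

0.47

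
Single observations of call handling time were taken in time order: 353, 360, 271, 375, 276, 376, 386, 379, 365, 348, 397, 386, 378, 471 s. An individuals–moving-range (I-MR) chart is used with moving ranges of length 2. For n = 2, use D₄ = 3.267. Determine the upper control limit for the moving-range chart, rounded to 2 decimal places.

Moving ranges: 7, 89, 104, 99, 100, 10, 7, 14, 17, 49, 11, 8, 93; M̄R̄ = 608.0000 / 13 = 46.7692
UCL_MR = D₄·M̄R̄ = 3.267 × 46.7692 = 152.7951

152.80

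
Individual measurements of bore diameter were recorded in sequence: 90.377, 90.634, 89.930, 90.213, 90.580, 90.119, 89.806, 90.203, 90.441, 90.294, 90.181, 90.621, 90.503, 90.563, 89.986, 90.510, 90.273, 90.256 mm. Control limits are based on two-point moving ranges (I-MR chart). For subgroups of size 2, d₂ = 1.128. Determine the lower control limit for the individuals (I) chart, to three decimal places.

89.483

X̄ = (90.377 + 90.634 + 89.930 + 90.213 + 90.580 + 90.119 + 89.806 + 90.203 + 90.441 + 90.294 + 90.181 + 90.621 + 90.503 + 90.563 + 89.986 + 90.510 + 90.273 + 90.256) / 18 = 90.3050
Moving ranges: 0.257, 0.704, 0.283, 0.367, 0.461, 0.313, 0.397, 0.238, 0.147, 0.113, 0.440, 0.118, 0.060, 0.577, 0.524, 0.237, 0.017; M̄R̄ = 5.2530 / 17 = 0.3090
LCL = X̄ − 3·M̄R̄/d₂ = 90.3050 − 3 × 0.3090 / 1.128 = 89.4832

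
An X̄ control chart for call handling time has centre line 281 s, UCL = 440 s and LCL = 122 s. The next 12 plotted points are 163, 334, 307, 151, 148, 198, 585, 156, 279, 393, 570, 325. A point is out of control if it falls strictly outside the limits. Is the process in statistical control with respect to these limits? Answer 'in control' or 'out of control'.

Compare each point to [122, 440]: sample 7 = 585 > UCL; sample 11 = 570 > UCL.

out of control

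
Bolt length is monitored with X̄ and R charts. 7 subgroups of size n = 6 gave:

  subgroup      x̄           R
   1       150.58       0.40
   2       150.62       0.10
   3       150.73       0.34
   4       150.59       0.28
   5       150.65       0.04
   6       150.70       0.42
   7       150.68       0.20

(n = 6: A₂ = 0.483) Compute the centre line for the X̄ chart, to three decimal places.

150.650

X̄̄ = (150.58 + 150.62 + 150.73 + 150.59 + 150.65 + 150.70 + 150.68) / 7 = 1054.5500 / 7 = 150.6500
CL = X̄̄ = 150.6500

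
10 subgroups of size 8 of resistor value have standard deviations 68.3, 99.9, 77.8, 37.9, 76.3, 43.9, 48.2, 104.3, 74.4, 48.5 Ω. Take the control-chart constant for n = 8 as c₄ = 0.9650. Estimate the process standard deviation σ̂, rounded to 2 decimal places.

70.41

s̄ = (68.3 + 99.9 + 77.8 + 37.9 + 76.3 + 43.9 + 48.2 + 104.3 + 74.4 + 48.5) / 10 = 67.9500
σ̂ = s̄ / c₄ = 67.9500 / 0.9650 = 70.4145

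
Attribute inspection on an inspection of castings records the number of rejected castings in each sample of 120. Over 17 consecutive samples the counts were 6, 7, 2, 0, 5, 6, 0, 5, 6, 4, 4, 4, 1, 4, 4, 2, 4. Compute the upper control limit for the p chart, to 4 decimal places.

0.0791

p̄ = Σdᵢ / (k·n) = 64 / (17 × 120) = 0.03137
UCL = p̄ + 3·√(p̄(1−p̄)/n) = 0.03137 + 3 × √(0.03137×0.96863/120) = 0.03137 + 3 × 0.01591 = 0.07911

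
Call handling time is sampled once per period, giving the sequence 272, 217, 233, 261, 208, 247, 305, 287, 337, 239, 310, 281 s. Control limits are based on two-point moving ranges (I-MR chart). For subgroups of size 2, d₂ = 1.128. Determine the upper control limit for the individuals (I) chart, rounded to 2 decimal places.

X̄ = (272 + 217 + 233 + 261 + 208 + 247 + 305 + 287 + 337 + 239 + 310 + 281) / 12 = 266.4167
Moving ranges: 55, 16, 28, 53, 39, 58, 18, 50, 98, 71, 29; M̄R̄ = 515.0000 / 11 = 46.8182
UCL = X̄ + 3·M̄R̄/d₂ = 266.4167 + 3 × 46.8182 / 1.128 = 390.9331

390.93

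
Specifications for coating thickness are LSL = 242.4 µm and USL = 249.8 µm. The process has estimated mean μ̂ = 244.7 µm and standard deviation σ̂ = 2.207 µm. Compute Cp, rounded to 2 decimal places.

0.56

Cp = (USL − LSL) / (6σ̂) = (249.8 − 242.4) / (6 × 2.207) = 7.4000 / 13.2420 = 0.5588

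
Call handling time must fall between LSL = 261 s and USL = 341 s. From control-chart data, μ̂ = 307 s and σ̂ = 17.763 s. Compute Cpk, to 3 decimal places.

0.638

Cpu = (USL − μ̂) / (3σ̂) = (341 − 307) / (3 × 17.763) = 0.6380; Cpl = (μ̂ − LSL) / (3σ̂) = (307 − 261) / (3 × 17.763) = 0.8632; Cpk = min(Cpu, Cpl) = 0.6380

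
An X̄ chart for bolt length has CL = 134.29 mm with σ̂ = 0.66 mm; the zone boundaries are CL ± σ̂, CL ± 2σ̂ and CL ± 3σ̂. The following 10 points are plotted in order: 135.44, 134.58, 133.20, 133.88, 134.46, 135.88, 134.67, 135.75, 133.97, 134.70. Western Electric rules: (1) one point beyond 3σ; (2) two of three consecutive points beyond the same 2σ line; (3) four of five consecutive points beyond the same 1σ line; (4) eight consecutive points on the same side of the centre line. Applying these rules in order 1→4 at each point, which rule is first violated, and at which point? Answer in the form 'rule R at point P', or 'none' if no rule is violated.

Zone of each point (C = within 1σ̂, B = 1σ̂–2σ̂, A = 2σ̂–3σ̂, * = beyond 3σ̂; sign = side of CL): 1:+B, 2:+C, 3:-B, 4:-C, 5:+C, 6:+A, 7:+C, 8:+A, 9:-C, 10:+C
Rule 2 (two of three consecutive points beyond the same 2σ limit) is satisfied at point 8.

rule 2 at point 8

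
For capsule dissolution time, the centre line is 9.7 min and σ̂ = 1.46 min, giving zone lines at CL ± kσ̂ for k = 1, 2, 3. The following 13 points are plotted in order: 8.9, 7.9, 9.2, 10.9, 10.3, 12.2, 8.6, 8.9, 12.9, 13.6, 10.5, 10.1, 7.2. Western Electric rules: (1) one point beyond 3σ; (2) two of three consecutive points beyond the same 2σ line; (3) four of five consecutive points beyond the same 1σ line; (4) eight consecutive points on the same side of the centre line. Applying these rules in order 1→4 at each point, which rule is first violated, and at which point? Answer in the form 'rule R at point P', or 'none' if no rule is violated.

Zone of each point (C = within 1σ̂, B = 1σ̂–2σ̂, A = 2σ̂–3σ̂, * = beyond 3σ̂; sign = side of CL): 1:-C, 2:-B, 3:-C, 4:+C, 5:+C, 6:+B, 7:-C, 8:-C, 9:+A, 10:+A, 11:+C, 12:+C, 13:-B
Rule 2 (two of three consecutive points beyond the same 2σ limit) is satisfied at point 10.

rule 2 at point 10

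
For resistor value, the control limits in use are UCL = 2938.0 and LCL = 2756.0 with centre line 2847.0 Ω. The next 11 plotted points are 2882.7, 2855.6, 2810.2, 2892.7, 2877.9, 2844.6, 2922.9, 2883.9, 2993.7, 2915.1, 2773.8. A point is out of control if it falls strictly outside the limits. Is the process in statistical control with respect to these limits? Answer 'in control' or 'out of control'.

out of control

Compare each point to [2756.0, 2938.0]: sample 9 = 2993.7 > UCL.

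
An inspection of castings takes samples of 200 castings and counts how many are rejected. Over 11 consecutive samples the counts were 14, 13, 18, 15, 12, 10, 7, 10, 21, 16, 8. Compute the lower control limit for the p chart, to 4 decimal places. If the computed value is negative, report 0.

0.0130

p̄ = Σdᵢ / (k·n) = 144 / (11 × 200) = 0.06545
LCL = p̄ − 3·√(p̄(1−p̄)/n) = 0.06545 − 3 × 0.01749 = 0.01299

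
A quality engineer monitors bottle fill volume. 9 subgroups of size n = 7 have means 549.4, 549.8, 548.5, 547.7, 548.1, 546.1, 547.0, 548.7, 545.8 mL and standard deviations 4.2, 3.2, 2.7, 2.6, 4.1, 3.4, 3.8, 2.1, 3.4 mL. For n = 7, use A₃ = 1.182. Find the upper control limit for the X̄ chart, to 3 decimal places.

551.774

X̄̄ = (549.4 + 549.8 + 548.5 + 547.7 + 548.1 + 546.1 + 547.0 + 548.7 + 545.8) / 9 = 547.9000
s̄ = (4.2 + 3.2 + 2.7 + 2.6 + 4.1 + 3.4 + 3.8 + 2.1 + 3.4) / 9 = 3.2778
UCL = X̄̄ + A₃·s̄ = 547.9000 + 1.182 × 3.2778 = 551.7743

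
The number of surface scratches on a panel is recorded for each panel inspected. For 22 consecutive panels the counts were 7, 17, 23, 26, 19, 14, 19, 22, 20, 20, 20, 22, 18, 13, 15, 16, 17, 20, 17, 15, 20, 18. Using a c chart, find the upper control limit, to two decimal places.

c̄ = (7 + 17 + 23 + 26 + 19 + 14 + 19 + 22 + 20 + 20 + 20 + 22 + 18 + 13 + 15 + 16 + 17 + 20 + 17 + 15 + 20 + 18) / 22 = 398 / 22 = 18.0909
UCL = c̄ + 3√c̄ = 18.0909 + 3 × √18.0909 = 18.0909 + 3 × 4.2533 = 30.8509

30.85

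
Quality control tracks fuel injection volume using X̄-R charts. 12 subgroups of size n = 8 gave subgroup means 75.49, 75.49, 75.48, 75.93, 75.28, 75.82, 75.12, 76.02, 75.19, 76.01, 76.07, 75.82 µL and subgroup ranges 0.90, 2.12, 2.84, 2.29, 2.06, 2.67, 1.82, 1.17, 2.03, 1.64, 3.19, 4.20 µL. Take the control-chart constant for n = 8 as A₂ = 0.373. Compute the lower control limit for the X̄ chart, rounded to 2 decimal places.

74.81

X̄̄ = (75.49 + 75.49 + 75.48 + 75.93 + 75.28 + 75.82 + 75.12 + 76.02 + 75.19 + 76.01 + 76.07 + 75.82) / 12 = 907.7200 / 12 = 75.6433
R̄ = (0.90 + 2.12 + 2.84 + 2.29 + 2.06 + 2.67 + 1.82 + 1.17 + 2.03 + 1.64 + 3.19 + 4.20) / 12 = 26.9300 / 12 = 2.2442
LCL = X̄̄ − A₂·R̄ = 75.6433 − 0.373 × 2.2442 = 74.8063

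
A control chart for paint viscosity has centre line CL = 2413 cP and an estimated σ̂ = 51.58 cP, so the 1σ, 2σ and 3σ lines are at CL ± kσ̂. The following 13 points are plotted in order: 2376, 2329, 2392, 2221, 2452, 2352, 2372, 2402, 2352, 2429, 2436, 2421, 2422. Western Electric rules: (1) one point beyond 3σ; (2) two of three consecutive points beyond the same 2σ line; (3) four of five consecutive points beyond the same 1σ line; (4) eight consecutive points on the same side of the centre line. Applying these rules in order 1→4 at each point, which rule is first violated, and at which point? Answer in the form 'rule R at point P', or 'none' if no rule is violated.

Zone of each point (C = within 1σ̂, B = 1σ̂–2σ̂, A = 2σ̂–3σ̂, * = beyond 3σ̂; sign = side of CL): 1:-C, 2:-B, 3:-C, 4:-*, 5:+C, 6:-B, 7:-C, 8:-C, 9:-B, 10:+C, 11:+C, 12:+C, 13:+C
Rule 1 (one point beyond the 3σ limits) is satisfied at point 4.

rule 1 at point 4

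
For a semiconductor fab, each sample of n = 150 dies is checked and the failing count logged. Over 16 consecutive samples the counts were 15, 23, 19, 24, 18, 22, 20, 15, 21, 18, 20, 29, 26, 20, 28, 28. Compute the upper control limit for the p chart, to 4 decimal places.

0.2302

p̄ = Σdᵢ / (k·n) = 346 / (16 × 150) = 0.14417
UCL = p̄ + 3·√(p̄(1−p̄)/n) = 0.14417 + 3 × √(0.14417×0.85583/150) = 0.14417 + 3 × 0.02868 = 0.23021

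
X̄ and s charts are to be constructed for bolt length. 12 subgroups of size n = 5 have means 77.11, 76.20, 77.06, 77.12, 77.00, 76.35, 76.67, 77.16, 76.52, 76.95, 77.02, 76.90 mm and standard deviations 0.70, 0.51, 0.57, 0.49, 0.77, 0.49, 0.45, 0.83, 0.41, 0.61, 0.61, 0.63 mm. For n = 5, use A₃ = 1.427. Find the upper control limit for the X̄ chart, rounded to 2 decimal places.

77.68

X̄̄ = (77.11 + 76.20 + 77.06 + 77.12 + 77.00 + 76.35 + 76.67 + 77.16 + 76.52 + 76.95 + 77.02 + 76.90) / 12 = 76.8383
s̄ = (0.70 + 0.51 + 0.57 + 0.49 + 0.77 + 0.49 + 0.45 + 0.83 + 0.41 + 0.61 + 0.61 + 0.63) / 12 = 0.5892
UCL = X̄̄ + A₃·s̄ = 76.8383 + 1.427 × 0.5892 = 77.6791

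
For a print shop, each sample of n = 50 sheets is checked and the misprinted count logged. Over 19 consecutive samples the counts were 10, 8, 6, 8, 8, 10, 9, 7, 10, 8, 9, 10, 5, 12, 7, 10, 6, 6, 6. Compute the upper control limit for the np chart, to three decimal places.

p̄ = Σdᵢ / (k·n) = 155 / (19 × 50) = 0.16316
UCL = np̄ + 3·√(np̄(1−p̄)) = 8.1579 + 3 × √(8.1579×0.83684) = 8.1579 + 3 × 2.6128 = 15.9964

15.996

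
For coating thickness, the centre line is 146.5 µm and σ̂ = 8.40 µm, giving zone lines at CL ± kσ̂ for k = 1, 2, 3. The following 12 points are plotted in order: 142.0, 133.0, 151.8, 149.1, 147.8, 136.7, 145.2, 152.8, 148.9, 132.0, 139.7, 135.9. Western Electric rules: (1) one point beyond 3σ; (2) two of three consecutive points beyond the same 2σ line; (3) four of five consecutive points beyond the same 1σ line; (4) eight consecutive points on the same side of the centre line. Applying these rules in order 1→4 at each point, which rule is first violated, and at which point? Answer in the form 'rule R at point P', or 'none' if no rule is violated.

Zone of each point (C = within 1σ̂, B = 1σ̂–2σ̂, A = 2σ̂–3σ̂, * = beyond 3σ̂; sign = side of CL): 1:-C, 2:-B, 3:+C, 4:+C, 5:+C, 6:-B, 7:-C, 8:+C, 9:+C, 10:-B, 11:-C, 12:-B
No rule fires across all 12 points.

none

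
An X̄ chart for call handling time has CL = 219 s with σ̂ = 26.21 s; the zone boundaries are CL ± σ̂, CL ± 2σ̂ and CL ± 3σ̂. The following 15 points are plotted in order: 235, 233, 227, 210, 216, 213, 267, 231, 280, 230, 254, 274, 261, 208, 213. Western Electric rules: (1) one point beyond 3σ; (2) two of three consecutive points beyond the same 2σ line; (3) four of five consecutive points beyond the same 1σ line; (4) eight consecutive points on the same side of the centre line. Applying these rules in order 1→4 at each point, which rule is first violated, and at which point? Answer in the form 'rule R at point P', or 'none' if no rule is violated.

Zone of each point (C = within 1σ̂, B = 1σ̂–2σ̂, A = 2σ̂–3σ̂, * = beyond 3σ̂; sign = side of CL): 1:+C, 2:+C, 3:+C, 4:-C, 5:-C, 6:-C, 7:+B, 8:+C, 9:+A, 10:+C, 11:+B, 12:+A, 13:+B, 14:-C, 15:-C
Rule 3 (four of five consecutive points beyond the same 1σ limit) is satisfied at point 13.

rule 3 at point 13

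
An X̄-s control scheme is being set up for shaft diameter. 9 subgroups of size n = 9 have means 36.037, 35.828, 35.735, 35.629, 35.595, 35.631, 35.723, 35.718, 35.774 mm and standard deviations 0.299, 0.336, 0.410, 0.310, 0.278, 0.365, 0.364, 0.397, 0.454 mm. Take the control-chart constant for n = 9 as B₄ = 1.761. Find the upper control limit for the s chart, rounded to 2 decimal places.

0.63

s̄ = (0.299 + 0.336 + 0.410 + 0.310 + 0.278 + 0.365 + 0.364 + 0.397 + 0.454) / 9 = 0.3570
UCL_s = B₄·s̄ = 1.761 × 0.3570 = 0.6287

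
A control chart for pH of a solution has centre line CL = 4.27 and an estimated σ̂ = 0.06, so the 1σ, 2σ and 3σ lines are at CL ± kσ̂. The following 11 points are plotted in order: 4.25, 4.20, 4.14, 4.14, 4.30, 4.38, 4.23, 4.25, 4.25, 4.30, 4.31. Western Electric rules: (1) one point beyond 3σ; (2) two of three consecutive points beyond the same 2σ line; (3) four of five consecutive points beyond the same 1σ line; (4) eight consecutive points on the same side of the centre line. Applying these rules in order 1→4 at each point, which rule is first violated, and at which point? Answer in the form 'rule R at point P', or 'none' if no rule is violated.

rule 2 at point 4

Zone of each point (C = within 1σ̂, B = 1σ̂–2σ̂, A = 2σ̂–3σ̂, * = beyond 3σ̂; sign = side of CL): 1:-C, 2:-B, 3:-A, 4:-A, 5:+C, 6:+B, 7:-C, 8:-C, 9:-C, 10:+C, 11:+C
Rule 2 (two of three consecutive points beyond the same 2σ limit) is satisfied at point 4.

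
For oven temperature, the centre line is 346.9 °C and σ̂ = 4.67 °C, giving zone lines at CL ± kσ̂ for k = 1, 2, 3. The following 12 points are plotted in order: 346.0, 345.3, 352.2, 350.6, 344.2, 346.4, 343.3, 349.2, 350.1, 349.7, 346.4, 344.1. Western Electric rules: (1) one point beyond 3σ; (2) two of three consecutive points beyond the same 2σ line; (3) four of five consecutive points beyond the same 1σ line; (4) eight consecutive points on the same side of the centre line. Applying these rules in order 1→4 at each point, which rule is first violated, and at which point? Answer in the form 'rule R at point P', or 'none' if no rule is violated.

Zone of each point (C = within 1σ̂, B = 1σ̂–2σ̂, A = 2σ̂–3σ̂, * = beyond 3σ̂; sign = side of CL): 1:-C, 2:-C, 3:+B, 4:+C, 5:-C, 6:-C, 7:-C, 8:+C, 9:+C, 10:+C, 11:-C, 12:-C
No rule fires across all 12 points.

none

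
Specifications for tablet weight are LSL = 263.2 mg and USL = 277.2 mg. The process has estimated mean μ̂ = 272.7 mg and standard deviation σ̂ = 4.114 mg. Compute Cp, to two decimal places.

0.57

Cp = (USL − LSL) / (6σ̂) = (277.2 − 263.2) / (6 × 4.114) = 14.0000 / 24.6840 = 0.5672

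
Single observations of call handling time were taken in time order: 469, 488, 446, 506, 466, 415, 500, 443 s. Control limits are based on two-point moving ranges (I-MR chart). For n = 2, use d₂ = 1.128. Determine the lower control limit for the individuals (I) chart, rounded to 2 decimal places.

X̄ = (469 + 488 + 446 + 506 + 466 + 415 + 500 + 443) / 8 = 466.6250
Moving ranges: 19, 42, 60, 40, 51, 85, 57; M̄R̄ = 354.0000 / 7 = 50.5714
LCL = X̄ − 3·M̄R̄/d₂ = 466.6250 − 3 × 50.5714 / 1.128 = 332.1265

332.13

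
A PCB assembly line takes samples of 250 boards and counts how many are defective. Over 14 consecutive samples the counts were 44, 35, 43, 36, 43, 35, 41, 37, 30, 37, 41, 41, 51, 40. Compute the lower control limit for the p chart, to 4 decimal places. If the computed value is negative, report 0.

p̄ = Σdᵢ / (k·n) = 554 / (14 × 250) = 0.15829
LCL = p̄ − 3·√(p̄(1−p̄)/n) = 0.15829 − 3 × 0.02309 = 0.08903

0.0890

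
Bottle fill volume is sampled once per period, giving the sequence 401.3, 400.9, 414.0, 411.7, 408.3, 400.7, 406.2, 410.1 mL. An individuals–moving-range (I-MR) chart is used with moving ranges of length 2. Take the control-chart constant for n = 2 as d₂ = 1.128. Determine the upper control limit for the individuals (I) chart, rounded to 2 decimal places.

X̄ = (401.3 + 400.9 + 414.0 + 411.7 + 408.3 + 400.7 + 406.2 + 410.1) / 8 = 406.6500
Moving ranges: 0.4, 13.1, 2.3, 3.4, 7.6, 5.5, 3.9; M̄R̄ = 36.2000 / 7 = 5.1714
UCL = X̄ + 3·M̄R̄/d₂ = 406.6500 + 3 × 5.1714 / 1.128 = 420.4038

420.40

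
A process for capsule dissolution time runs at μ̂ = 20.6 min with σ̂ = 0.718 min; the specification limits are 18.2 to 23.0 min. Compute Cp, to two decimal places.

Cp = (USL − LSL) / (6σ̂) = (23.0 − 18.2) / (6 × 0.718) = 4.8000 / 4.3080 = 1.1142

1.11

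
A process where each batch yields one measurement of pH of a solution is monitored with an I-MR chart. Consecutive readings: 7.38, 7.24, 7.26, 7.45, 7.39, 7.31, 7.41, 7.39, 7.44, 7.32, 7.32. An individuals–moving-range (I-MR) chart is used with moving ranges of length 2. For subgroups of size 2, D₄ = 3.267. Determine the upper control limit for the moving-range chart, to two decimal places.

Moving ranges: 0.14, 0.02, 0.19, 0.06, 0.08, 0.10, 0.02, 0.05, 0.12, 0.00; M̄R̄ = 0.7800 / 10 = 0.0780
UCL_MR = D₄·M̄R̄ = 3.267 × 0.0780 = 0.2548

0.25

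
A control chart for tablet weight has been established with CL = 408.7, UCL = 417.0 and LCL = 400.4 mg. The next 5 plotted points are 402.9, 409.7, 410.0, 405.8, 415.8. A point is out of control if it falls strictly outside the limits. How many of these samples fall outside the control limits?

0

All 5 points lie within [400.4, 417.0].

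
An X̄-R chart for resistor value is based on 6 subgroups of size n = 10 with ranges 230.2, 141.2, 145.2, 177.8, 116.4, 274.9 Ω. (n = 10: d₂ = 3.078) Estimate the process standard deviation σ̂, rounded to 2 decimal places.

R̄ = (230.2 + 141.2 + 145.2 + 177.8 + 116.4 + 274.9) / 6 = 180.9500
σ̂ = R̄ / d₂ = 180.9500 / 3.078 = 58.7882

58.79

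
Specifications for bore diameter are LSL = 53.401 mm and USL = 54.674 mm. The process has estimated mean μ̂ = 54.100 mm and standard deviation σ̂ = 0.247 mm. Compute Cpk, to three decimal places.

0.775

Cpu = (USL − μ̂) / (3σ̂) = (54.674 − 54.100) / (3 × 0.247) = 0.7746; Cpl = (μ̂ − LSL) / (3σ̂) = (54.100 − 53.401) / (3 × 0.247) = 0.9433; Cpk = min(Cpu, Cpl) = 0.7746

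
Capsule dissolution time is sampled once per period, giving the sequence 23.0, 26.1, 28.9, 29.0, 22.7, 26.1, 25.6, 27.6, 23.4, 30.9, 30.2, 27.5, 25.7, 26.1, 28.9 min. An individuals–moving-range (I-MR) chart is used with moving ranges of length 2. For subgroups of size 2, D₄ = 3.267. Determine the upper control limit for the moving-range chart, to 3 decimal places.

Moving ranges: 3.1, 2.8, 0.1, 6.3, 3.4, 0.5, 2.0, 4.2, 7.5, 0.7, 2.7, 1.8, 0.4, 2.8; M̄R̄ = 38.3000 / 14 = 2.7357
UCL_MR = D₄·M̄R̄ = 3.267 × 2.7357 = 8.9376

8.938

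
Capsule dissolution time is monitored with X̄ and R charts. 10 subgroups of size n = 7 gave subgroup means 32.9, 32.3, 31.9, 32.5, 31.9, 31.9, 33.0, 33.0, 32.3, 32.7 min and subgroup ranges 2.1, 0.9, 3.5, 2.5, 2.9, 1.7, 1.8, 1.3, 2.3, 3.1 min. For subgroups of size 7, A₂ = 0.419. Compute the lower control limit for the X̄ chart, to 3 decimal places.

X̄̄ = (32.9 + 32.3 + 31.9 + 32.5 + 31.9 + 31.9 + 33.0 + 33.0 + 32.3 + 32.7) / 10 = 324.4000 / 10 = 32.4400
R̄ = (2.1 + 0.9 + 3.5 + 2.5 + 2.9 + 1.7 + 1.8 + 1.3 + 2.3 + 3.1) / 10 = 22.1000 / 10 = 2.2100
LCL = X̄̄ − A₂·R̄ = 32.4400 − 0.419 × 2.2100 = 31.5140

31.514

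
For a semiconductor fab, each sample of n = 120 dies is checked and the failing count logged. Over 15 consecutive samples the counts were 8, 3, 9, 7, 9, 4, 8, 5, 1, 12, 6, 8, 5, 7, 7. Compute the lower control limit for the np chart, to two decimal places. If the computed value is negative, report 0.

p̄ = Σdᵢ / (k·n) = 99 / (15 × 120) = 0.05500
LCL = np̄ − 3·√(np̄(1−p̄)) = 6.6000 − 3 × 2.4974 = -0.8922 → 0 (negative, so LCL = 0)

0.00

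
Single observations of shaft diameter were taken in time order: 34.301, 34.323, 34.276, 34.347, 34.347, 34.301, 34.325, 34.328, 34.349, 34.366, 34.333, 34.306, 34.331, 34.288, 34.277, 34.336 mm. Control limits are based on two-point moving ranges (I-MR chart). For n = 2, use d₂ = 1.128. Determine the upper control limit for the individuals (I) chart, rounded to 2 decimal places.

X̄ = (34.301 + 34.323 + 34.276 + 34.347 + 34.347 + 34.301 + 34.325 + 34.328 + 34.349 + 34.366 + 34.333 + 34.306 + 34.331 + 34.288 + 34.277 + 34.336) / 16 = 34.3209
Moving ranges: 0.022, 0.047, 0.071, 0.000, 0.046, 0.024, 0.003, 0.021, 0.017, 0.033, 0.027, 0.025, 0.043, 0.011, 0.059; M̄R̄ = 0.4490 / 15 = 0.0299
UCL = X̄ + 3·M̄R̄/d₂ = 34.3209 + 3 × 0.0299 / 1.128 = 34.4005

34.40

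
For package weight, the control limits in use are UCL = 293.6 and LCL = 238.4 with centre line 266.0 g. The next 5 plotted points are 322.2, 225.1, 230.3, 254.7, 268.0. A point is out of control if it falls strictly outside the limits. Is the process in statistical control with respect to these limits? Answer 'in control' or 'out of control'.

Compare each point to [238.4, 293.6]: sample 1 = 322.2 > UCL; sample 2 = 225.1 < LCL; sample 3 = 230.3 < LCL.

out of control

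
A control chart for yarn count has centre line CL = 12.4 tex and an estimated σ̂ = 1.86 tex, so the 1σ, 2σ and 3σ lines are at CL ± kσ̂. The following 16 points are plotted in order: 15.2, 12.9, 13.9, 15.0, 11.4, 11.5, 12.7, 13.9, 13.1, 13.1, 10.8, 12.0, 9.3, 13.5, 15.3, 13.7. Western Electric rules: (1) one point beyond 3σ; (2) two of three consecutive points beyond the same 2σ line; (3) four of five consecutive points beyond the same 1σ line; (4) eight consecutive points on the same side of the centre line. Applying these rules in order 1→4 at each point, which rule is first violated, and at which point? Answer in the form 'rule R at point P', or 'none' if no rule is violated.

Zone of each point (C = within 1σ̂, B = 1σ̂–2σ̂, A = 2σ̂–3σ̂, * = beyond 3σ̂; sign = side of CL): 1:+B, 2:+C, 3:+C, 4:+B, 5:-C, 6:-C, 7:+C, 8:+C, 9:+C, 10:+C, 11:-C, 12:-C, 13:-B, 14:+C, 15:+B, 16:+C
No rule fires across all 16 points.

none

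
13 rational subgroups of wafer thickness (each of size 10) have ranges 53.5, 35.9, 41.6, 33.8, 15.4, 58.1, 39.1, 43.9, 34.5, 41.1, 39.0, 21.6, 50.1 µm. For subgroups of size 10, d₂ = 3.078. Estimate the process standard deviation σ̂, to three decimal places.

R̄ = (53.5 + 35.9 + 41.6 + 33.8 + 15.4 + 58.1 + 39.1 + 43.9 + 34.5 + 41.1 + 39.0 + 21.6 + 50.1) / 13 = 39.0462
σ̂ = R̄ / d₂ = 39.0462 / 3.078 = 12.6856

12.686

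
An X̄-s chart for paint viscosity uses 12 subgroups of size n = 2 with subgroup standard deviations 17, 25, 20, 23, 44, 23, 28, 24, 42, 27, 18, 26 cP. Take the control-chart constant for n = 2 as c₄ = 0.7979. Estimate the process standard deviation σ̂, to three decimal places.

s̄ = (17 + 25 + 20 + 23 + 44 + 23 + 28 + 24 + 42 + 27 + 18 + 26) / 12 = 26.4167
σ̂ = s̄ / c₄ = 26.4167 / 0.7979 = 33.1077

33.108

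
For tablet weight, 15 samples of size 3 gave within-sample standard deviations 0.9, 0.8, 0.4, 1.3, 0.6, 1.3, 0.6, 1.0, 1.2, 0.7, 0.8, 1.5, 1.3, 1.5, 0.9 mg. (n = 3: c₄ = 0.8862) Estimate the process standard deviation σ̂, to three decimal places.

s̄ = (0.9 + 0.8 + 0.4 + 1.3 + 0.6 + 1.3 + 0.6 + 1.0 + 1.2 + 0.7 + 0.8 + 1.5 + 1.3 + 1.5 + 0.9) / 15 = 0.9867
σ̂ = s̄ / c₄ = 0.9867 / 0.8862 = 1.1134

1.113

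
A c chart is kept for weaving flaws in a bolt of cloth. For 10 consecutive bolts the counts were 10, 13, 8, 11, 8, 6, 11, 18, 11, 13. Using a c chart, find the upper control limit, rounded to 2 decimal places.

c̄ = (10 + 13 + 8 + 11 + 8 + 6 + 11 + 18 + 11 + 13) / 10 = 109 / 10 = 10.9000
UCL = c̄ + 3√c̄ = 10.9000 + 3 × √10.9000 = 10.9000 + 3 × 3.3015 = 20.8045

20.80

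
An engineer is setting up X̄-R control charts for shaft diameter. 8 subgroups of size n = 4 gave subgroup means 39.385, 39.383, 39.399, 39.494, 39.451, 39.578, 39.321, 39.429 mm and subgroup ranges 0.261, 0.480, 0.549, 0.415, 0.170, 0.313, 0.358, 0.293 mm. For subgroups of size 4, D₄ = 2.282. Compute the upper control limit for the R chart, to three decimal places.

0.810

R̄ = (0.261 + 0.480 + 0.549 + 0.415 + 0.170 + 0.313 + 0.358 + 0.293) / 8 = 2.8390 / 8 = 0.3549
UCL_R = D₄·R̄ = 2.282 × 0.3549 = 0.8098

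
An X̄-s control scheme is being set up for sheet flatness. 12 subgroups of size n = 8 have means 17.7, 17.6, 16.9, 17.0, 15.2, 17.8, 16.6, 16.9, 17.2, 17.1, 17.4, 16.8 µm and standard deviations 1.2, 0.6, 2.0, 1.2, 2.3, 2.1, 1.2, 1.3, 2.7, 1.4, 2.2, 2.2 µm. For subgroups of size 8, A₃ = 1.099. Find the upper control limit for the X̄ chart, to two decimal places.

X̄̄ = (17.7 + 17.6 + 16.9 + 17.0 + 15.2 + 17.8 + 16.6 + 16.9 + 17.2 + 17.1 + 17.4 + 16.8) / 12 = 17.0167
s̄ = (1.2 + 0.6 + 2.0 + 1.2 + 2.3 + 2.1 + 1.2 + 1.3 + 2.7 + 1.4 + 2.2 + 2.2) / 12 = 1.7000
UCL = X̄̄ + A₃·s̄ = 17.0167 + 1.099 × 1.7000 = 18.8850

18.88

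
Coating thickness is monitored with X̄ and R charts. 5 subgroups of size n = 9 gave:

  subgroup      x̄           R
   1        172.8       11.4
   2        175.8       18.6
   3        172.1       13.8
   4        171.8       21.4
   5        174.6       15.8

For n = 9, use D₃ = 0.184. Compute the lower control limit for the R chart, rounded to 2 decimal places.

2.98

R̄ = (11.4 + 18.6 + 13.8 + 21.4 + 15.8) / 5 = 81.0000 / 5 = 16.2000
LCL_R = D₃·R̄ = 0.184 × 16.2000 = 2.9808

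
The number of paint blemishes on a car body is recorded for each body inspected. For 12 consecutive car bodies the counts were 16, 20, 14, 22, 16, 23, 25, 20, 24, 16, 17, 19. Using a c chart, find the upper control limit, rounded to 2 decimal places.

c̄ = (16 + 20 + 14 + 22 + 16 + 23 + 25 + 20 + 24 + 16 + 17 + 19) / 12 = 232 / 12 = 19.3333
UCL = c̄ + 3√c̄ = 19.3333 + 3 × √19.3333 = 19.3333 + 3 × 4.3970 = 32.5242

32.52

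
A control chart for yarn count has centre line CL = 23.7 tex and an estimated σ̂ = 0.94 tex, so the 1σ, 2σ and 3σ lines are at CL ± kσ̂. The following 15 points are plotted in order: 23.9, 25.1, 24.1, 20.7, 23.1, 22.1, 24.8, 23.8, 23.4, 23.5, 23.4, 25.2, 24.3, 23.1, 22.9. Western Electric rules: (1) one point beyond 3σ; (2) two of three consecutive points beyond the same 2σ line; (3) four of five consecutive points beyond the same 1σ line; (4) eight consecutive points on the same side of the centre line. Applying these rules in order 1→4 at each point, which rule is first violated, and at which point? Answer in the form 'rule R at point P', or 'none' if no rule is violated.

rule 1 at point 4

Zone of each point (C = within 1σ̂, B = 1σ̂–2σ̂, A = 2σ̂–3σ̂, * = beyond 3σ̂; sign = side of CL): 1:+C, 2:+B, 3:+C, 4:-*, 5:-C, 6:-B, 7:+B, 8:+C, 9:-C, 10:-C, 11:-C, 12:+B, 13:+C, 14:-C, 15:-C
Rule 1 (one point beyond the 3σ limits) is satisfied at point 4.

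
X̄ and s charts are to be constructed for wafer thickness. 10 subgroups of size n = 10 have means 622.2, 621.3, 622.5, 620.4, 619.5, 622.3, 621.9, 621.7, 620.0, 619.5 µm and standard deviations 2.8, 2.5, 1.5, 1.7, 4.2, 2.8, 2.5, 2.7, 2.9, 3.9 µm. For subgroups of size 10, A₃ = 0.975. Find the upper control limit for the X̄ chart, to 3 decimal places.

X̄̄ = (622.2 + 621.3 + 622.5 + 620.4 + 619.5 + 622.3 + 621.9 + 621.7 + 620.0 + 619.5) / 10 = 621.1300
s̄ = (2.8 + 2.5 + 1.5 + 1.7 + 4.2 + 2.8 + 2.5 + 2.7 + 2.9 + 3.9) / 10 = 2.7500
UCL = X̄̄ + A₃·s̄ = 621.1300 + 0.975 × 2.7500 = 623.8112

623.811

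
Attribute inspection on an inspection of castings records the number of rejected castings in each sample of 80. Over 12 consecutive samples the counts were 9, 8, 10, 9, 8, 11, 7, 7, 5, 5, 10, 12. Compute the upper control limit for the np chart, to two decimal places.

p̄ = Σdᵢ / (k·n) = 101 / (12 × 80) = 0.10521
UCL = np̄ + 3·√(np̄(1−p̄)) = 8.4167 + 3 × √(8.4167×0.89479) = 8.4167 + 3 × 2.7443 = 16.6496

16.65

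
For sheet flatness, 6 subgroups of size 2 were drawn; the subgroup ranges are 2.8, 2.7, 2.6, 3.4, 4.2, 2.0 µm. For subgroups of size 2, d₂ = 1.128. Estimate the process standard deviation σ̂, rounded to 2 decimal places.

2.62

R̄ = (2.8 + 2.7 + 2.6 + 3.4 + 4.2 + 2.0) / 6 = 2.9500
σ̂ = R̄ / d₂ = 2.9500 / 1.128 = 2.6152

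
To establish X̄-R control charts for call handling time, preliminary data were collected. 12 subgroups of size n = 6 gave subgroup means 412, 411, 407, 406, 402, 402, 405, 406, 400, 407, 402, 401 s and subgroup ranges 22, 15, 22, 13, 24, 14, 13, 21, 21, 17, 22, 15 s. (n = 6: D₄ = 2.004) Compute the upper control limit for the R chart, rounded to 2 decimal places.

36.57

R̄ = (22 + 15 + 22 + 13 + 24 + 14 + 13 + 21 + 21 + 17 + 22 + 15) / 12 = 219.0000 / 12 = 18.2500
UCL_R = D₄·R̄ = 2.004 × 18.2500 = 36.5730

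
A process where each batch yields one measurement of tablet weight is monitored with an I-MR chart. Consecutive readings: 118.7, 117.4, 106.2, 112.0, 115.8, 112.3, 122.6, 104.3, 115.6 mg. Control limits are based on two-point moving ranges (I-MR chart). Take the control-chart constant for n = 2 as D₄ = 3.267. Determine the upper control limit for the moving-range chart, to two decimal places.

Moving ranges: 1.3, 11.2, 5.8, 3.8, 3.5, 10.3, 18.3, 11.3; M̄R̄ = 65.5000 / 8 = 8.1875
UCL_MR = D₄·M̄R̄ = 3.267 × 8.1875 = 26.7486

26.75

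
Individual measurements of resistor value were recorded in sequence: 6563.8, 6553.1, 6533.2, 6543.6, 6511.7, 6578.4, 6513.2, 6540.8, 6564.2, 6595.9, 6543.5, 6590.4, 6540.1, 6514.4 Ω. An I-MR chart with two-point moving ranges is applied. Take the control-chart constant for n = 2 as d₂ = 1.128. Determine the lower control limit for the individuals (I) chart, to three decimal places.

X̄ = (6563.8 + 6553.1 + 6533.2 + 6543.6 + 6511.7 + 6578.4 + 6513.2 + 6540.8 + 6564.2 + 6595.9 + 6543.5 + 6590.4 + 6540.1 + 6514.4) / 14 = 6549.0214
Moving ranges: 10.7, 19.9, 10.4, 31.9, 66.7, 65.2, 27.6, 23.4, 31.7, 52.4, 46.9, 50.3, 25.7; M̄R̄ = 462.8000 / 13 = 35.6000
LCL = X̄ − 3·M̄R̄/d₂ = 6549.0214 − 3 × 35.6000 / 1.128 = 6454.3406

6454.341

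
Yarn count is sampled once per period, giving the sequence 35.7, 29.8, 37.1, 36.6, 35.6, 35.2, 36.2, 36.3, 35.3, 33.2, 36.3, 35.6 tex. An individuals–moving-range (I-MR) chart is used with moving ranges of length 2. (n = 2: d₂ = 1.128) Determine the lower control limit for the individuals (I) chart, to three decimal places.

X̄ = (35.7 + 29.8 + 37.1 + 36.6 + 35.6 + 35.2 + 36.2 + 36.3 + 35.3 + 33.2 + 36.3 + 35.6) / 12 = 35.2417
Moving ranges: 5.9, 7.3, 0.5, 1.0, 0.4, 1.0, 0.1, 1.0, 2.1, 3.1, 0.7; M̄R̄ = 23.1000 / 11 = 2.1000
LCL = X̄ − 3·M̄R̄/d₂ = 35.2417 − 3 × 2.1000 / 1.128 = 29.6566

29.657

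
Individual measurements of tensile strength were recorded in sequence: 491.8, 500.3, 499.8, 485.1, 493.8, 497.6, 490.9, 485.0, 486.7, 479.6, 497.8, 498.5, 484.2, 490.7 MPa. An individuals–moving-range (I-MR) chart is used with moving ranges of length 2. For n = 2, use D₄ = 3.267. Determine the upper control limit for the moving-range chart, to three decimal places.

Moving ranges: 8.5, 0.5, 14.7, 8.7, 3.8, 6.7, 5.9, 1.7, 7.1, 18.2, 0.7, 14.3, 6.5; M̄R̄ = 97.3000 / 13 = 7.4846
UCL_MR = D₄·M̄R̄ = 3.267 × 7.4846 = 24.4522

24.452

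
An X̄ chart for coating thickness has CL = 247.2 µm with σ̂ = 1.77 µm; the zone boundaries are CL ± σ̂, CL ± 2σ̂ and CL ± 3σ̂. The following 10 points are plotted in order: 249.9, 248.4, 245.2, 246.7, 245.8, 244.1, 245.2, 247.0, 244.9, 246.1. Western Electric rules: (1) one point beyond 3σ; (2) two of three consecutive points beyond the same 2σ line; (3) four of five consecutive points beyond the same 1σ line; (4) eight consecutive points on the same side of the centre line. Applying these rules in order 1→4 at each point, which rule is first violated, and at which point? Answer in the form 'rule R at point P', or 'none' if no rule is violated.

rule 4 at point 10

Zone of each point (C = within 1σ̂, B = 1σ̂–2σ̂, A = 2σ̂–3σ̂, * = beyond 3σ̂; sign = side of CL): 1:+B, 2:+C, 3:-B, 4:-C, 5:-C, 6:-B, 7:-B, 8:-C, 9:-B, 10:-C
Rule 4 (eight consecutive points on the same side of the centre line) is satisfied at point 10.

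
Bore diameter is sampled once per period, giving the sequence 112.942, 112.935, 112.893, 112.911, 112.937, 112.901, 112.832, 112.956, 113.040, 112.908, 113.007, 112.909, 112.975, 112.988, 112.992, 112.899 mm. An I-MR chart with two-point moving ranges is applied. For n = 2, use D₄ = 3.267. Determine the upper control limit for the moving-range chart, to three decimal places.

Moving ranges: 0.007, 0.042, 0.018, 0.026, 0.036, 0.069, 0.124, 0.084, 0.132, 0.099, 0.098, 0.066, 0.013, 0.004, 0.093; M̄R̄ = 0.9110 / 15 = 0.0607
UCL_MR = D₄·M̄R̄ = 3.267 × 0.0607 = 0.1984

0.198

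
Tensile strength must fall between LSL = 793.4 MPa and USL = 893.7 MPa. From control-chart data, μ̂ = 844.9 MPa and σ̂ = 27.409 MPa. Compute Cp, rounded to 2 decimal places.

0.61

Cp = (USL − LSL) / (6σ̂) = (893.7 − 793.4) / (6 × 27.409) = 100.3000 / 164.4540 = 0.6099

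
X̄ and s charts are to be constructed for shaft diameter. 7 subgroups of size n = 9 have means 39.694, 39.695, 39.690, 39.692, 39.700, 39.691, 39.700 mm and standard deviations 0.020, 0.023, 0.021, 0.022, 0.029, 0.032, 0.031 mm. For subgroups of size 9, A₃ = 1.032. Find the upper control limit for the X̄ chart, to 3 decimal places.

39.721

X̄̄ = (39.694 + 39.695 + 39.690 + 39.692 + 39.700 + 39.691 + 39.700) / 7 = 39.6946
s̄ = (0.020 + 0.023 + 0.021 + 0.022 + 0.029 + 0.032 + 0.031) / 7 = 0.0254
UCL = X̄̄ + A₃·s̄ = 39.6946 + 1.032 × 0.0254 = 39.7208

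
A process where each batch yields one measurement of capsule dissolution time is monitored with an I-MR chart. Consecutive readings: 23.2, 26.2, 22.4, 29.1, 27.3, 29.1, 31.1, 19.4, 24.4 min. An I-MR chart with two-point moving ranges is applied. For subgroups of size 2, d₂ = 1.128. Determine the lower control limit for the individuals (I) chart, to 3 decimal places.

13.898

X̄ = (23.2 + 26.2 + 22.4 + 29.1 + 27.3 + 29.1 + 31.1 + 19.4 + 24.4) / 9 = 25.8000
Moving ranges: 3.0, 3.8, 6.7, 1.8, 1.8, 2.0, 11.7, 5.0; M̄R̄ = 35.8000 / 8 = 4.4750
LCL = X̄ − 3·M̄R̄/d₂ = 25.8000 − 3 × 4.4750 / 1.128 = 13.8984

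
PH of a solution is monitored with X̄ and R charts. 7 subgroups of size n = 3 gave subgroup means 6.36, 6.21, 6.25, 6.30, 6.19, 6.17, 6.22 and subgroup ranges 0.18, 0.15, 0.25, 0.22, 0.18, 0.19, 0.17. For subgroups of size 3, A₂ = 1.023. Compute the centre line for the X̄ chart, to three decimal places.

6.243

X̄̄ = (6.36 + 6.21 + 6.25 + 6.30 + 6.19 + 6.17 + 6.22) / 7 = 43.7000 / 7 = 6.2429
CL = X̄̄ = 6.2429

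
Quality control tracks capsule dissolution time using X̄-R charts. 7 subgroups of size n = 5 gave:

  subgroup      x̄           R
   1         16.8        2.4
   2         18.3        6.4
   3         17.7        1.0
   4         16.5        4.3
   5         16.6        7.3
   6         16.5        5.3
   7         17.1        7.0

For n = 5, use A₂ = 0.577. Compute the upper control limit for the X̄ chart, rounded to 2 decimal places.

19.85

X̄̄ = (16.8 + 18.3 + 17.7 + 16.5 + 16.6 + 16.5 + 17.1) / 7 = 119.5000 / 7 = 17.0714
R̄ = (2.4 + 6.4 + 1.0 + 4.3 + 7.3 + 5.3 + 7.0) / 7 = 33.7000 / 7 = 4.8143
UCL = X̄̄ + A₂·R̄ = 17.0714 + 0.577 × 4.8143 = 19.8493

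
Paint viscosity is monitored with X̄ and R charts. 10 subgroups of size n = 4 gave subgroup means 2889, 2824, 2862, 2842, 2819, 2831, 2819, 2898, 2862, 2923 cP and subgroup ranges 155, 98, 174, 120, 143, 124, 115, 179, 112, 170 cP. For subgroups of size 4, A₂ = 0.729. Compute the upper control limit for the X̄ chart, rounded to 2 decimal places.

X̄̄ = (2889 + 2824 + 2862 + 2842 + 2819 + 2831 + 2819 + 2898 + 2862 + 2923) / 10 = 28569.0000 / 10 = 2856.9000
R̄ = (155 + 98 + 174 + 120 + 143 + 124 + 115 + 179 + 112 + 170) / 10 = 1390.0000 / 10 = 139.0000
UCL = X̄̄ + A₂·R̄ = 2856.9000 + 0.729 × 139.0000 = 2958.2310

2958.23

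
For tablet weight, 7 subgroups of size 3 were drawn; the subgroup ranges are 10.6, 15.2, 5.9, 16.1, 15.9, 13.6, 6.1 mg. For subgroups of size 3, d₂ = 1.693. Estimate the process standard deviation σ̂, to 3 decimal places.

R̄ = (10.6 + 15.2 + 5.9 + 16.1 + 15.9 + 13.6 + 6.1) / 7 = 11.9143
σ̂ = R̄ / d₂ = 11.9143 / 1.693 = 7.0374

7.037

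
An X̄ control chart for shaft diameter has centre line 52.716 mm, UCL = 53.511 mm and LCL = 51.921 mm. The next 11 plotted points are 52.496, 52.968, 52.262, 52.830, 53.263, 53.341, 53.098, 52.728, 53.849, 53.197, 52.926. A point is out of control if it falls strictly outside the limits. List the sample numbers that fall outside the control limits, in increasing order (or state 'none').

Compare each point to [51.921, 53.511]: sample 9 = 53.849 > UCL.

9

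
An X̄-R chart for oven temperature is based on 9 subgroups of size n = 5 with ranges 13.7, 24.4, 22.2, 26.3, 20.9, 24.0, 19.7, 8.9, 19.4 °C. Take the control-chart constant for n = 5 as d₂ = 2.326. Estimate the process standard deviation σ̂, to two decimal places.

R̄ = (13.7 + 24.4 + 22.2 + 26.3 + 20.9 + 24.0 + 19.7 + 8.9 + 19.4) / 9 = 19.9444
σ̂ = R̄ / d₂ = 19.9444 / 2.326 = 8.5746

8.57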